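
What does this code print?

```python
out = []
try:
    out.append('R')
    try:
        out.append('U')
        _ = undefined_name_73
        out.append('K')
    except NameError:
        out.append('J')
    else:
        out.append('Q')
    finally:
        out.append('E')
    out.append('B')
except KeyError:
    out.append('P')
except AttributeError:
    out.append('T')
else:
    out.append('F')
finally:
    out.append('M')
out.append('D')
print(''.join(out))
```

Execution trace: 'R' (try body) → 'U' (inner try body) → 'J' (inner except NameError) → 'E' (inner finally) → 'B' (try body, no exception) → 'F' (else) → 'M' (finally) → 'D' (after the try/except). Output: RUJEBFMD

Answer: RUJEBFMD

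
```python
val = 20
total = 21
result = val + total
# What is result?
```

Trace:
`val = 20` → val = 20
`total = 21` → total = 21
`result = val + total` → result = 41
So result = 41

Answer: 41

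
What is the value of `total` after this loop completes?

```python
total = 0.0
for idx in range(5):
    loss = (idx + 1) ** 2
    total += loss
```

Sum of squared losses 1² + 2² + ... + 5²
`total` takes the values: 0.0 → 1.0 → 5.0 → 14.0 → 30.0 → 55.0

Answer: 55.0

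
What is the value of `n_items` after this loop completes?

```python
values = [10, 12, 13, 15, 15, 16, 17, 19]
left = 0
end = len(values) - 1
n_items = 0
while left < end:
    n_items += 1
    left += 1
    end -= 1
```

Iterations until pointers meet (list length 8)
`n_items` takes the values: 0 → 1 → 2 → 3 → 4

Answer: 4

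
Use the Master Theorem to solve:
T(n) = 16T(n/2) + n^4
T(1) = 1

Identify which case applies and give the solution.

a=16, b=2, f(n)=n^4. log_2(16) = 4. Since c=4 = 4, Case 2 applies: T(n) = Θ(n^log_b(a) · log n) = O(n^4 log n).

Answer: O(n^4 log n) - Case 2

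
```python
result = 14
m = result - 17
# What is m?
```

Trace:
`result = 14` → result = 14
`m = result - 17` → m = -3
So m = -3

Answer: -3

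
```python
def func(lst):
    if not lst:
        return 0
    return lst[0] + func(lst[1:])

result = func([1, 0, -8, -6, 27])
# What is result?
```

1 + 0 + (-8) + (-6) + 27 + 0 = 14

Answer: 14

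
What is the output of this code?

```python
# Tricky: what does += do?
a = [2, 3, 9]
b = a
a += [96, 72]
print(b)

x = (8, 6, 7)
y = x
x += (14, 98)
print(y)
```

Key concept: += behavior differs for mutable vs immutable.
Step by step:
`a = [2, 3, 9]` → a = [2, 3, 9]
`b = a` → b = [2, 3, 9] (same object as a)
`a += [96, 72]` → a = [2, 3, 9, 96, 72] (same object as b); b = [2, 3, 9, 96, 72] (same object as a)
`print(b)` → prints [2, 3, 9, 96, 72]
`x = (8, 6, 7)` → x = (8, 6, 7)
`y = x` → y = (8, 6, 7)
`x += (14, 98)` → x = (8, 6, 7, 14, 98)
`print(y)` → prints (8, 6, 7)

Answer:
[2, 3, 9, 96, 72]
(8, 6, 7)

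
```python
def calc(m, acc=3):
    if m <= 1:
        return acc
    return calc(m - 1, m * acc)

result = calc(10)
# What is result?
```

Accumulator trace (n, acc): (10, 3) -> (9, 30) -> (8, 270) -> (7, 2160) -> (6, 15120) -> (5, 90720) -> (4, 453600) -> (3, 1814400) -> (2, 5443200) -> (1, 10886400) -> return 10886400

Answer: 10886400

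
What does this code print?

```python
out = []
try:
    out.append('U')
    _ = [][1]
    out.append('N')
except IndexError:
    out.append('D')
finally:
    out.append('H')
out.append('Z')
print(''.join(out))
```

Execution trace: 'U' (try body) → 'D' (except IndexError) → 'H' (finally) → 'Z' (after the try/except). Output: UDHZ

Answer: UDHZ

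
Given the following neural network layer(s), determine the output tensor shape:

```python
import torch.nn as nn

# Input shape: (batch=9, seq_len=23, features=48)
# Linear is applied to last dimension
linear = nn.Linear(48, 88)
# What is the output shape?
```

Input: (9, 23, 48) -> Output: (9, 23, 88)

Answer: (9, 23, 88)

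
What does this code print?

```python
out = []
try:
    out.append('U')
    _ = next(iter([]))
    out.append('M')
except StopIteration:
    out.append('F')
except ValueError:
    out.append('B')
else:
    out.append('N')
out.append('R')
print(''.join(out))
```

Execution trace: 'U' (try body) → 'F' (except StopIteration) → 'R' (after the try/except). Output: UFR

Answer: UFR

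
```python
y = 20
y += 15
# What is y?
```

Trace:
`y = 20` → y = 20
`y += 15` → y = 35
So y = 35

Answer: 35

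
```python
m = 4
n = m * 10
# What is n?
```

Trace:
`m = 4` → m = 4
`n = m * 10` → n = 40
So n = 40

Answer: 40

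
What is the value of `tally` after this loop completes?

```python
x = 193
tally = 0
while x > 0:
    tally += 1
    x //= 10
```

Count digits by repeated division by 10
`tally` takes the values: 0 → 1 → 2 → 3

Answer: 3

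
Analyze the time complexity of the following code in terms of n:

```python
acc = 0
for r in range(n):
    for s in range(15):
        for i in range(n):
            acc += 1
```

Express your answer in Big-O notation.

Each loop level contributes: n × 1 × n. Multiplying the contributions gives O(n^2).

Answer: O(n^2)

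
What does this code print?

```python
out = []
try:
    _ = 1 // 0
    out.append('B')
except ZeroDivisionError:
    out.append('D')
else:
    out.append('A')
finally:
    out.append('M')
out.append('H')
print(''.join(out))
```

Execution trace: 'D' (except ZeroDivisionError) → 'M' (finally) → 'H' (after the try/except). Output: DMH

Answer: DMH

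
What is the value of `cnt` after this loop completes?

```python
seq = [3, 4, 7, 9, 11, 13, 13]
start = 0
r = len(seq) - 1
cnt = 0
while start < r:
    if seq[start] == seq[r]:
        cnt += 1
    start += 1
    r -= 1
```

Count matching pairs from ends
`cnt` takes the values: 0

Answer: 0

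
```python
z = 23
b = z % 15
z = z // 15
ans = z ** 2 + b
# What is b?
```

Trace:
`z = 23` → z = 23
`b = z % 15` → b = 8
`z = z // 15` → z = 1
`ans = z ** 2 + b` → ans = 9
So b = 8

Answer: 8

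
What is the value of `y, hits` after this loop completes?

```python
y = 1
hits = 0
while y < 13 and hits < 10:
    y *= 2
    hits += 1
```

Double until >= 13 or 10 iterations
`y, hits` takes the values: (1, 0) → (2, 0) → (2, 1) → (4, 1) → (4, 2) → (8, 2) → (8, 3) → (16, 3) → (16, 4)

Answer: 16, 4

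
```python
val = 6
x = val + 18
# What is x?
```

Trace:
`val = 6` → val = 6
`x = val + 18` → x = 24
So x = 24

Answer: 24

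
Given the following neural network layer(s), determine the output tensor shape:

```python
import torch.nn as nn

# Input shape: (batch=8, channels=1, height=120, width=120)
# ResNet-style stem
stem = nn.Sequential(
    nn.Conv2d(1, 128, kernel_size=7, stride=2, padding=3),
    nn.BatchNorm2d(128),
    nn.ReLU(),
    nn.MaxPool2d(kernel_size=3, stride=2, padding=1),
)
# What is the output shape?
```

Input: (8, 1, 120, 120) -> after Conv2d 7x7 stride=2: (8, 128, 60, 60) -> Output: (8, 128, 30, 30)

Answer: (8, 128, 30, 30)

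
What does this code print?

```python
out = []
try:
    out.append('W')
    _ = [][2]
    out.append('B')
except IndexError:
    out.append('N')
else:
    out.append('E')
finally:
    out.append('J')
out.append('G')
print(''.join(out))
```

Execution trace: 'W' (try body) → 'N' (except IndexError) → 'J' (finally) → 'G' (after the try/except). Output: WNJG

Answer: WNJG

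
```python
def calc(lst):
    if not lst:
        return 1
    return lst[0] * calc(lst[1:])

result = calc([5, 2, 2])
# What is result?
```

Product over [5, 2, 2] = 5 * 2 * 2 = 20

Answer: 20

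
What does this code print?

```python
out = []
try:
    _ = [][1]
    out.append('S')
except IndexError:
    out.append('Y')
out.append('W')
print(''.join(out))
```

Execution trace: 'Y' (except IndexError) → 'W' (after the try/except). Output: YW

Answer: YW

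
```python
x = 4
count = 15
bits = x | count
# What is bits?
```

Trace:
`x = 4` → x = 4
`count = 15` → count = 15
`bits = x | count` → bits = 15
So bits = 15

Answer: 15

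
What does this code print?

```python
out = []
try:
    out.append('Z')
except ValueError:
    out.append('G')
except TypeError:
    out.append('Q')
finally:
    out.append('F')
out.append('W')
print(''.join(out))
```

Execution trace: 'Z' (try body, no exception) → 'F' (finally) → 'W' (after the try/except). Output: ZFW

Answer: ZFW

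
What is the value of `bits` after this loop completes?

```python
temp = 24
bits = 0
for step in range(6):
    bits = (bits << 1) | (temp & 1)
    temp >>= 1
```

Reverse lowest 6 bits of 24
`bits` takes the values: 0 → 1 → 3 → 6

Answer: 6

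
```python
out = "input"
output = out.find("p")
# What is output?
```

Trace:
`out = "input"` → out = 'input'
`output = out.find("p")` → output = 2
So output = 2

Answer: 2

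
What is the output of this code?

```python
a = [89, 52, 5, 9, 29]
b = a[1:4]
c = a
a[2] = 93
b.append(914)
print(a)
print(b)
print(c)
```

Key concept: slice vs alias.
Step by step:
`a = [89, 52, 5, 9, 29]` → a = [89, 52, 5, 9, 29]
`b = a[1:4]` → b = [52, 5, 9]
`c = a` → c = [89, 52, 5, 9, 29] (same object as a)
`a[2] = 93` → a = [89, 52, 93, 9, 29] (same object as c); c = [89, 52, 93, 9, 29] (same object as a)
`b.append(914)` → b = [52, 5, 9, 914]
`print(a)` → prints [89, 52, 93, 9, 29]
`print(b)` → prints [52, 5, 9, 914]
`print(c)` → prints [89, 52, 93, 9, 29]

Answer:
[89, 52, 93, 9, 29]
[52, 5, 9, 914]
[89, 52, 93, 9, 29]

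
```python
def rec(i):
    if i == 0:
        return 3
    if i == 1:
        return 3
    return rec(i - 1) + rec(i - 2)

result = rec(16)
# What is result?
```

Build up from base cases: rec(0)=3, rec(1)=3, rec(2)=6, rec(3)=9, rec(4)=15, rec(5)=24, rec(6)=39, ..., rec(16)=4791

Answer: 4791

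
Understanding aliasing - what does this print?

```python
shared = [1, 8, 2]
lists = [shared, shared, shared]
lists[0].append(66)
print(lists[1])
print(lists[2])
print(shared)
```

Key concept: list of same reference.
Step by step:
`shared = [1, 8, 2]` → shared = [1, 8, 2]
`lists = [shared, shared, shared]` → lists = [[1, 8, 2], [1, 8, 2], [1, 8, 2]]
`lists[0].append(66)` → shared = [1, 8, 2, 66]; lists = [[1, 8, 2, 66], [1, 8, 2, 66], [1, 8, 2, 66]]
`print(lists[1])` → prints [1, 8, 2, 66]
`print(lists[2])` → prints [1, 8, 2, 66]
`print(shared)` → prints [1, 8, 2, 66]

Answer:
[1, 8, 2, 66]
[1, 8, 2, 66]
[1, 8, 2, 66]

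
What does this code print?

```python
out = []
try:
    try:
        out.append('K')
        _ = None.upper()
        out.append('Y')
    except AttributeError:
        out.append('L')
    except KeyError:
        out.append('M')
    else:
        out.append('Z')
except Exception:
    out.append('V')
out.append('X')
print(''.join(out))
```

Execution trace: 'K' (inner try body) → 'L' (inner except AttributeError) → 'X' (after the try/except). Output: KLX

Answer: KLX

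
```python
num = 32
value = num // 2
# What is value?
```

Trace:
`num = 32` → num = 32
`value = num // 2` → value = 16
So value = 16

Answer: 16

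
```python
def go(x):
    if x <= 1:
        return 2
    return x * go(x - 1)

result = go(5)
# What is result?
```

go(5) = 5 * 4 * 3 * 2 * 2 = 240

Answer: 240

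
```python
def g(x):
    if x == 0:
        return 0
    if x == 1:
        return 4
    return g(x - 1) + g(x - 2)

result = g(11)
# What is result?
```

Build up from base cases: g(0)=0, g(1)=4, g(2)=4, g(3)=8, g(4)=12, g(5)=20, g(6)=32, ..., g(11)=356

Answer: 356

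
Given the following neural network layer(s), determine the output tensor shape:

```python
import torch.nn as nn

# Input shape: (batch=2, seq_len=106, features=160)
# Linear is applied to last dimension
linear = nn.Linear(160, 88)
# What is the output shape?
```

Input: (2, 106, 160) -> Output: (2, 106, 88)

Answer: (2, 106, 88)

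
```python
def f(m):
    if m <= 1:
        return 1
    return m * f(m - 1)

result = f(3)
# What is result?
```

f(3) = 3 * 2 * 1 = 6

Answer: 6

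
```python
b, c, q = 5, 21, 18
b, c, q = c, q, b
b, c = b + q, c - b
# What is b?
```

Trace:
`b, c, q = 5, 21, 18` → b = 5; c = 21; q = 18
`b, c, q = c, q, b` → b = 21; c = 18; q = 5
`b, c = b + q, c - b` → b = 26; c = -3
So b = 26

Answer: 26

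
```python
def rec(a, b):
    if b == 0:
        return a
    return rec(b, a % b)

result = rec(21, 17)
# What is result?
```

rec(21, 17) -> rec(17, 4) -> rec(4, 1) -> rec(1, 0) -> 1

Answer: 1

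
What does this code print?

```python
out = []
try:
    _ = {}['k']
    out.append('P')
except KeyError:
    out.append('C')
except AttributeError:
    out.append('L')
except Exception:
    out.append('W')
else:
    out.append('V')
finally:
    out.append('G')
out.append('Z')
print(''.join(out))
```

Execution trace: 'C' (except KeyError) → 'G' (finally) → 'Z' (after the try/except). Output: CGZ

Answer: CGZ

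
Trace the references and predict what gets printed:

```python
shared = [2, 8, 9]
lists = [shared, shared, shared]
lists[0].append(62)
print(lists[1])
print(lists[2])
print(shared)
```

Key concept: list of same reference.
Step by step:
`shared = [2, 8, 9]` → shared = [2, 8, 9]
`lists = [shared, shared, shared]` → lists = [[2, 8, 9], [2, 8, 9], [2, 8, 9]]
`lists[0].append(62)` → shared = [2, 8, 9, 62]; lists = [[2, 8, 9, 62], [2, 8, 9, 62], [2, 8, 9, 62]]
`print(lists[1])` → prints [2, 8, 9, 62]
`print(lists[2])` → prints [2, 8, 9, 62]
`print(shared)` → prints [2, 8, 9, 62]

Answer:
[2, 8, 9, 62]
[2, 8, 9, 62]
[2, 8, 9, 62]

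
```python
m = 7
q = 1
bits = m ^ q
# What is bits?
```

Trace:
`m = 7` → m = 7
`q = 1` → q = 1
`bits = m ^ q` → bits = 6
So bits = 6

Answer: 6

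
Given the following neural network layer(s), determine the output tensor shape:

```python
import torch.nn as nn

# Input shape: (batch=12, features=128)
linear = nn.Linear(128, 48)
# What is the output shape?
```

Input: (12, 128) -> Output: (12, 48)

Answer: (12, 48)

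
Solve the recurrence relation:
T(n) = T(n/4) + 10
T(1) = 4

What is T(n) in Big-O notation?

Each step divides n by 4 and adds 10. After log_4(n) steps we reach T(1)=4. So T(n) = 10·log_4(n) + 4 = O(log n).

Answer: O(log n)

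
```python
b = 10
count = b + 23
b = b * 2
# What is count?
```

Trace:
`b = 10` → b = 10
`count = b + 23` → count = 33
`b = b * 2` → b = 20
So count = 33

Answer: 33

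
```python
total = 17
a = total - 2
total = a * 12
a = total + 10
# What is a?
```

Trace:
`total = 17` → total = 17
`a = total - 2` → a = 15
`total = a * 12` → total = 180
`a = total + 10` → a = 190
So a = 190

Answer: 190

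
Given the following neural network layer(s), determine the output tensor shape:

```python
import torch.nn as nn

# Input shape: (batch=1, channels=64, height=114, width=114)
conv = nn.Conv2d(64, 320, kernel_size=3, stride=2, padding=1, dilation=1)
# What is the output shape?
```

Input: (1, 64, 114, 114) -> Output: (1, 320, 57, 57)

Answer: (1, 320, 57, 57)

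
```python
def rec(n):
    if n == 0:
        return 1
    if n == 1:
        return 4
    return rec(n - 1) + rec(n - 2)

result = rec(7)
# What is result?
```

Build up from base cases: rec(0)=1, rec(1)=4, rec(2)=5, rec(3)=9, rec(4)=14, rec(5)=23, rec(6)=37, ..., rec(7)=60

Answer: 60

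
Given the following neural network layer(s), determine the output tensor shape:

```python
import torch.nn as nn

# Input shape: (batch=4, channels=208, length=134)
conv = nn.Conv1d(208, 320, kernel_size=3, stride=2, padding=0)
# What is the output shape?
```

Input: (4, 208, 134) -> Output: (4, 320, 66)

Answer: (4, 320, 66)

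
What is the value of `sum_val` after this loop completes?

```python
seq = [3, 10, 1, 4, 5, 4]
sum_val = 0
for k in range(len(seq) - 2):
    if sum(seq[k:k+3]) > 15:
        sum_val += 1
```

Count windows with sum > 15
`sum_val` takes the values: 0

Answer: 0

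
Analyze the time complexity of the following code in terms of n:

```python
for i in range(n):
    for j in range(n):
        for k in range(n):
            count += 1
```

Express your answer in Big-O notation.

This is Triple nested loop. Time complexity: O(n³).

Answer: O(n³)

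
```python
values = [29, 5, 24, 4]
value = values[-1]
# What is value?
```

Trace:
`values = [29, 5, 24, 4]` → values = [29, 5, 24, 4]
`value = values[-1]` → value = 4
So value = 4

Answer: 4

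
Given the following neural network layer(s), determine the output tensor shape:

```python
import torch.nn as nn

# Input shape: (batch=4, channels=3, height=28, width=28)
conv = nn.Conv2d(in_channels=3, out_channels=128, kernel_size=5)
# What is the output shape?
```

Input: (4, 3, 28, 28) -> Output: (4, 128, 24, 24)

Answer: (4, 128, 24, 24)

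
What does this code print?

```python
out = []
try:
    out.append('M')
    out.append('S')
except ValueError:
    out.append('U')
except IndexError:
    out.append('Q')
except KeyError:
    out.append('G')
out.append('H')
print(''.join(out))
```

Execution trace: 'M' (try body) → 'S' (try body, no exception) → 'H' (after the try/except). Output: MSH

Answer: MSH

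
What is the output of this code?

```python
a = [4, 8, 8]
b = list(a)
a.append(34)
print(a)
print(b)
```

Key concept: list() constructor creates copy.
Step by step:
`a = [4, 8, 8]` → a = [4, 8, 8]
`b = list(a)` → b = [4, 8, 8]
`a.append(34)` → a = [4, 8, 8, 34]
`print(a)` → prints [4, 8, 8, 34]
`print(b)` → prints [4, 8, 8]

Answer:
[4, 8, 8, 34]
[4, 8, 8]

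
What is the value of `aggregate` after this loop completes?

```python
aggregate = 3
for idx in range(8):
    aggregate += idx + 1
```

Start at 3, add 1 to 8 = 39
`aggregate` takes the values: 3 → 4 → 6 → 9 → 13 → 18 → 24 → 31 → 39

Answer: 39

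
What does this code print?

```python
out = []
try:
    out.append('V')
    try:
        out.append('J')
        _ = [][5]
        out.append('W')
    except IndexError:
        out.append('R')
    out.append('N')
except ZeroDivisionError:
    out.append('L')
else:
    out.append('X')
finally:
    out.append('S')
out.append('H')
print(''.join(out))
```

Execution trace: 'V' (try body) → 'J' (inner try body) → 'R' (inner except IndexError) → 'N' (try body, no exception) → 'X' (else) → 'S' (finally) → 'H' (after the try/except). Output: VJRNXSH

Answer: VJRNXSH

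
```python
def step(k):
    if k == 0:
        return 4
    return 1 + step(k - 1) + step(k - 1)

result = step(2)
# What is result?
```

step(k) = 1 + 2·step(k-1), step(0)=4. Closed form: (4+1)·2^2 - 1 = 19.

Answer: 19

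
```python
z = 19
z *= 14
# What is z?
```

Trace:
`z = 19` → z = 19
`z *= 14` → z = 266
So z = 266

Answer: 266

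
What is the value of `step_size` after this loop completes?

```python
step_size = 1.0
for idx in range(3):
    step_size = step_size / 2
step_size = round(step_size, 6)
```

Halving LR 3 times: 1 / 2^3
`step_size` takes the values: 1.0 → 0.5 → 0.25 → 0.125

Answer: 0.125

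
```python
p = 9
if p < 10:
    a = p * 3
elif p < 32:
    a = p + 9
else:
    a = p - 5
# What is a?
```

Trace:
`p = 9` → p = 9
`if p < 10: ...` → p < 10 is True → a = 27
So a = 27

Answer: 27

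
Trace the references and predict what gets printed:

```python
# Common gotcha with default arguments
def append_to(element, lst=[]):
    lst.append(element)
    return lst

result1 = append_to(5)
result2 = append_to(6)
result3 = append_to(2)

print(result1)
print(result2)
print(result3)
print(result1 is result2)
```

Key concept: mutable default argument gotcha.
Step by step:
`result1 = append_to(5)` → result1 = [5]
`result2 = append_to(6)` → result1 = [5, 6] (same object as result2); result2 = [5, 6] (same object as result1)
`result3 = append_to(2)` → result1 = [5, 6, 2] (same object as result2, result3); result2 = [5, 6, 2] (same object as result1, result3); result3 = [5, 6, 2] (same object as result1, result2)
`print(result1)` → prints [5, 6, 2]
`print(result2)` → prints [5, 6, 2]
`print(result3)` → prints [5, 6, 2]
`print(result1 is result2)` → prints True

Answer:
[5, 6, 2]
[5, 6, 2]
[5, 6, 2]
True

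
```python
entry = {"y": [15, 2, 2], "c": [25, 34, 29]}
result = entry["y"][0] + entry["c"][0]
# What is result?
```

Trace:
`entry = {"y": [15, 2, 2], "c": [25, 34, 29]}` → entry = {'y': [15, 2, 2], 'c': [25, 34, 29]}
`result = entry["y"][0] + entry["c"][0]` → result = 40
So result = 40

Answer: 40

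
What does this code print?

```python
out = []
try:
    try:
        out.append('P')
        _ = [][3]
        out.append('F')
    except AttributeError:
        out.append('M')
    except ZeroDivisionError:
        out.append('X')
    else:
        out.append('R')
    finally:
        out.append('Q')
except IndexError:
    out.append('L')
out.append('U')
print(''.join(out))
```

Execution trace: 'P' (inner try body) → 'Q' (inner finally) → 'L' (outer except IndexError) → 'U' (after the try/except). Output: PQLU

Answer: PQLU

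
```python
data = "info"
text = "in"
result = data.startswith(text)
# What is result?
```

Trace:
`data = "info"` → data = 'info'
`text = "in"` → text = 'in'
`result = data.startswith(text)` → result = True
So result = True

Answer: True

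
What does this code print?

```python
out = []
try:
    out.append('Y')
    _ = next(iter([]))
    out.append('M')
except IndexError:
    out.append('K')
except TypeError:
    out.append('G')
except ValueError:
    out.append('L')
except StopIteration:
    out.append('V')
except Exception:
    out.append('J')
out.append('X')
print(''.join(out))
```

Execution trace: 'Y' (try body) → 'V' (except StopIteration) → 'X' (after the try/except). Output: YVX

Answer: YVX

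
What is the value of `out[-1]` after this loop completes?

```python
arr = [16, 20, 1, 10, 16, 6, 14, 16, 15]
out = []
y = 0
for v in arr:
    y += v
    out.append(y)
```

Cumulative sum ends at 114
`out` takes the values: [] → [16] → [16, 36] → [16, 36, 37] → [16, 36, 37, 47] → [16, 36, 37, 47, 63] → [16, 36, 37, 47, 63, 69] → [16, 36, 37, 47, 63, 69, 83] → [16, 36, 37, 47, 63, 69, 83, 99] → [16, 36, 37, 47, 63, 69, 83, 99, 114]
So `out[-1]` = 114

Answer: 114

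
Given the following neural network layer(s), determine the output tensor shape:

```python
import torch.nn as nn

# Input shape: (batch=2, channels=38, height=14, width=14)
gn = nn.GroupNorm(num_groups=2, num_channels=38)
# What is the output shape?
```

Input: (2, 38, 14, 14) -> Output: (2, 38, 14, 14)

Answer: (2, 38, 14, 14)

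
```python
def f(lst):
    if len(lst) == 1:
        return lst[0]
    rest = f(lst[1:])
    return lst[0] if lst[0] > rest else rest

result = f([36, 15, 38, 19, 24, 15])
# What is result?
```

Recursive max over [36, 15, 38, 19, 24, 15] = 38

Answer: 38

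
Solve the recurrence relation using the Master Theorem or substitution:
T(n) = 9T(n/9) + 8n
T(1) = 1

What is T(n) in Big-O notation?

By Master Theorem: a=9, b=9, f(n)=8n. Since log_9(9) = 1 and f(n) = Θ(n^1), Case 2 applies. T(n) = O(n log n).

Answer: O(n log n)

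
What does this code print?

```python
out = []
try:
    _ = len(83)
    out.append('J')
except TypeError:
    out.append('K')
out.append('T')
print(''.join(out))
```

Execution trace: 'K' (except TypeError) → 'T' (after the try/except). Output: KT

Answer: KT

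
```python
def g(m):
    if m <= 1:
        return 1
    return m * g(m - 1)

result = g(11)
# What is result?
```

g(11) = 11 * 10 * 9 * 8 * 7 * 6 * 5 * 4 * 3 * 2 * 1 = 39916800

Answer: 39916800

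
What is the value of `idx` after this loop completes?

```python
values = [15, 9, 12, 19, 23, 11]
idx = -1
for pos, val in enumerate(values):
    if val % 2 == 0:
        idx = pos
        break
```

First even number index in [15, 9, 12, 19, 23, 11]
`idx` takes the values: -1 → 2

Answer: 2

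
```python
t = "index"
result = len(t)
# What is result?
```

Trace:
`t = "index"` → t = 'index'
`result = len(t)` → result = 5
So result = 5

Answer: 5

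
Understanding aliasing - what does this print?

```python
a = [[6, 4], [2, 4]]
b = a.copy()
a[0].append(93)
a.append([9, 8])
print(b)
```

Key concept: shallow copy with nested lists.
Step by step:
`a = [[6, 4], [2, 4]]` → a = [[6, 4], [2, 4]]
`b = a.copy()` → b = [[6, 4], [2, 4]]
`a[0].append(93)` → a = [[6, 4, 93], [2, 4]]; b = [[6, 4, 93], [2, 4]]
`a.append([9, 8])` → a = [[6, 4, 93], [2, 4], [9, 8]]
`print(b)` → prints [[6, 4, 93], [2, 4]]

Answer: [[6, 4, 93], [2, 4]]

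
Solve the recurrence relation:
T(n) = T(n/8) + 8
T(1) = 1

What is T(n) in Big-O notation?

Each step divides n by 8 and adds 8. After log_8(n) steps we reach T(1)=1. So T(n) = 8·log_8(n) + 1 = O(log n).

Answer: O(log n)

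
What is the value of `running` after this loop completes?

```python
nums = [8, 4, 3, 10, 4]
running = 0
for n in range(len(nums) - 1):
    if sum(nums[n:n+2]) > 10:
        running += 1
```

Count windows with sum > 10
`running` takes the values: 0 → 1 → 2 → 3

Answer: 3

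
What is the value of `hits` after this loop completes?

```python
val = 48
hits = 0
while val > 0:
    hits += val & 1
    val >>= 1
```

Count set bits in 48 (binary: 0b110000)
`hits` takes the values: 0 → 1 → 2

Answer: 2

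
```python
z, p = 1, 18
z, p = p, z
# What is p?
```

Trace:
`z, p = 1, 18` → z = 1; p = 18
`z, p = p, z` → z = 18; p = 1
So p = 1

Answer: 1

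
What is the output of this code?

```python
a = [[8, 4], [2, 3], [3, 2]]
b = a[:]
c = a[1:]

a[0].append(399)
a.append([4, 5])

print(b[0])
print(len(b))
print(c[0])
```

Key concept: slice with nested mutation.
Step by step:
`a = [[8, 4], [2, 3], [3, 2]]` → a = [[8, 4], [2, 3], [3, 2]]
`b = a[:]` → b = [[8, 4], [2, 3], [3, 2]]
`c = a[1:]` → c = [[2, 3], [3, 2]]
`a[0].append(399)` → a = [[8, 4, 399], [2, 3], [3, 2]]; b = [[8, 4, 399], [2, 3], [3, 2]]
`a.append([4, 5])` → a = [[8, 4, 399], [2, 3], [3, 2], [4, 5]]
`print(b[0])` → prints [8, 4, 399]
`print(len(b))` → prints 3
`print(c[0])` → prints [2, 3]

Answer:
[8, 4, 399]
3
[2, 3]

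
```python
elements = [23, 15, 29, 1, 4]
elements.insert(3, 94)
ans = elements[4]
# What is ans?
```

Trace:
`elements = [23, 15, 29, 1, 4]` → elements = [23, 15, 29, 1, 4]
`elements.insert(3, 94)` → elements = [23, 15, 29, 94, 1, 4]
`ans = elements[4]` → ans = 1
So ans = 1

Answer: 1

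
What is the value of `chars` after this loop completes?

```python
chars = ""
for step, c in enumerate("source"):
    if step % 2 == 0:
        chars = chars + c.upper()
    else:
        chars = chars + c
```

Uppercase even positions in 'source'
`chars` takes the values: "" → "S" → "So" → "SoU" → "SoUr" → "SoUrC" → "SoUrCe"

Answer: "SoUrCe"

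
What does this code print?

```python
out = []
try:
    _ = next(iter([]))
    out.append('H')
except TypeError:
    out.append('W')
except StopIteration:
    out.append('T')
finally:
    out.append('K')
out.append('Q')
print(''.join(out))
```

Execution trace: 'T' (except StopIteration) → 'K' (finally) → 'Q' (after the try/except). Output: TKQ

Answer: TKQ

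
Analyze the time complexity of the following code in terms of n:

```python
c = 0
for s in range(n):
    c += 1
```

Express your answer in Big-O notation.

Each loop level contributes: n. Multiplying the contributions gives O(n).

Answer: O(n)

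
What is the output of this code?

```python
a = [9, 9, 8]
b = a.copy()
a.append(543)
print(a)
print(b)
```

Key concept: list.copy() creates independent copy.
Step by step:
`a = [9, 9, 8]` → a = [9, 9, 8]
`b = a.copy()` → b = [9, 9, 8]
`a.append(543)` → a = [9, 9, 8, 543]
`print(a)` → prints [9, 9, 8, 543]
`print(b)` → prints [9, 9, 8]

Answer:
[9, 9, 8, 543]
[9, 9, 8]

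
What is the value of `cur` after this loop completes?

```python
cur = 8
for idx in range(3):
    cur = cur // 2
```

Halve 3 times: 8 // 2^3 = 1
`cur` takes the values: 8 → 4 → 2 → 1

Answer: 1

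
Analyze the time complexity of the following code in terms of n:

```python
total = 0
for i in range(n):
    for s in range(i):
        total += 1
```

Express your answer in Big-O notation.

Each loop level contributes: n × n. Multiplying the contributions gives O(n^2).

Answer: O(n^2)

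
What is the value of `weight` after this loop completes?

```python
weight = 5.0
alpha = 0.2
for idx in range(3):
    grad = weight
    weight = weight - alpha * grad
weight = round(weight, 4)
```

Gradient descent: w = 5.0 * (1 - 0.2)^3
`weight` takes the values: 5.0 → 4.0 → 3.2 → 2.56

Answer: 2.56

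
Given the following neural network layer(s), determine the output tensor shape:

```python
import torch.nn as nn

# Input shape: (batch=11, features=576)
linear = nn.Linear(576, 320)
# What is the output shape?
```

Input: (11, 576) -> Output: (11, 320)

Answer: (11, 320)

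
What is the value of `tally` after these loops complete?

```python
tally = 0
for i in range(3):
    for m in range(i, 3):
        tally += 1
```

Upper triangle: 3 + 2 + ... + 1
`tally` takes the values: 0 → 1 → 2 → 3 → 4 → 5 → 6

Answer: 6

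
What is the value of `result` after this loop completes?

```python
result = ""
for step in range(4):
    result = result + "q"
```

Repeat 'q' 4 times
`result` takes the values: "" → "q" → "qq" → "qqq" → "qqqq"

Answer: "qqqq"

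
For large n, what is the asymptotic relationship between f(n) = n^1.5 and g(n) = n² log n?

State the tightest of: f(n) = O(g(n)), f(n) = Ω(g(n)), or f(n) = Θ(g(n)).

n^1.5 vs n² log n: f(n) = O(g(n)) but not Ω(g(n)) — n² log n grows strictly faster than n^1.5.

Answer: f(n) = O(g(n)) but not Ω(g(n)) — n² log n grows strictly faster than n^1.5.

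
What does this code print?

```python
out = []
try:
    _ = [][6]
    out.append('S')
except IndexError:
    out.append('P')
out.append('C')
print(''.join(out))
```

Execution trace: 'P' (except IndexError) → 'C' (after the try/except). Output: PC

Answer: PC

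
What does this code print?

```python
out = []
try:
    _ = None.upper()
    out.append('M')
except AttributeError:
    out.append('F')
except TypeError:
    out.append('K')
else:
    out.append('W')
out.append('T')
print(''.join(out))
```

Execution trace: 'F' (except AttributeError) → 'T' (after the try/except). Output: FT

Answer: FT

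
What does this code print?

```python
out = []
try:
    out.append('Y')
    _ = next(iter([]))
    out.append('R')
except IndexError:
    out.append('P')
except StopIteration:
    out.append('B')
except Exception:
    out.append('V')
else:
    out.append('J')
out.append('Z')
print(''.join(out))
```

Execution trace: 'Y' (try body) → 'B' (except StopIteration) → 'Z' (after the try/except). Output: YBZ

Answer: YBZ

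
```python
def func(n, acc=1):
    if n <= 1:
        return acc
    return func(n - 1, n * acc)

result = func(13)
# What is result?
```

Accumulator trace (n, acc): (13, 1) -> (12, 13) -> (11, 156) -> (10, 1716) -> (9, 17160) -> (8, 154440) -> (7, 1235520) -> (6, 8648640) -> (5, 51891840) -> (4, 259459200) -> (3, 1037836800) -> (2, 3113510400) -> (1, 6227020800) -> return 6227020800

Answer: 6227020800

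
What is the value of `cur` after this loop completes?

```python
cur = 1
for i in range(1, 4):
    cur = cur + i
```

Start at 1, add 1 through 3
`cur` takes the values: 1 → 2 → 4 → 7

Answer: 7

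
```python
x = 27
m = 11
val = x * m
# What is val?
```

Trace:
`x = 27` → x = 27
`m = 11` → m = 11
`val = x * m` → val = 297
So val = 297

Answer: 297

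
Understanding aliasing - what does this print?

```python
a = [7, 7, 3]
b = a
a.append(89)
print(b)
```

Key concept: basic list aliasing.
Step by step:
`a = [7, 7, 3]` → a = [7, 7, 3]
`b = a` → b = [7, 7, 3] (same object as a)
`a.append(89)` → a = [7, 7, 3, 89] (same object as b); b = [7, 7, 3, 89] (same object as a)
`print(b)` → prints [7, 7, 3, 89]

Answer: [7, 7, 3, 89]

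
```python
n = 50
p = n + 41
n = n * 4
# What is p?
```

Trace:
`n = 50` → n = 50
`p = n + 41` → p = 91
`n = n * 4` → n = 200
So p = 91

Answer: 91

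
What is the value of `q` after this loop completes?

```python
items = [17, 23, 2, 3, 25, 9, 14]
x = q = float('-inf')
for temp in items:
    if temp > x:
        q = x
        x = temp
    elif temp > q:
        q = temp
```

Second largest (with repeats) in [17, 23, 2, 3, 25, 9, 14]
`q` takes the values: -inf → 17 → 23

Answer: 23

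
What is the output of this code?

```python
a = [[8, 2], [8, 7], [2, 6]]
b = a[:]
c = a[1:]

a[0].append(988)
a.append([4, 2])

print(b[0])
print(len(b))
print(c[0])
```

Key concept: slice with nested mutation.
Step by step:
`a = [[8, 2], [8, 7], [2, 6]]` → a = [[8, 2], [8, 7], [2, 6]]
`b = a[:]` → b = [[8, 2], [8, 7], [2, 6]]
`c = a[1:]` → c = [[8, 7], [2, 6]]
`a[0].append(988)` → a = [[8, 2, 988], [8, 7], [2, 6]]; b = [[8, 2, 988], [8, 7], [2, 6]]
`a.append([4, 2])` → a = [[8, 2, 988], [8, 7], [2, 6], [4, 2]]
`print(b[0])` → prints [8, 2, 988]
`print(len(b))` → prints 3
`print(c[0])` → prints [8, 7]

Answer:
[8, 2, 988]
3
[8, 7]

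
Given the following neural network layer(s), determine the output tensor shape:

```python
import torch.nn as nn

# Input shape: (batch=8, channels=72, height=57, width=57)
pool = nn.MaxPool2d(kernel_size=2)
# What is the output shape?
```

Input: (8, 72, 57, 57) -> Output: (8, 72, 28, 28)

Answer: (8, 72, 28, 28)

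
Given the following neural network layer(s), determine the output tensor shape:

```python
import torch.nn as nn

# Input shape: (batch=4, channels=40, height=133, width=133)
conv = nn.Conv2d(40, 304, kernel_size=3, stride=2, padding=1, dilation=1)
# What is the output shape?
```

Input: (4, 40, 133, 133) -> Output: (4, 304, 67, 67)

Answer: (4, 304, 67, 67)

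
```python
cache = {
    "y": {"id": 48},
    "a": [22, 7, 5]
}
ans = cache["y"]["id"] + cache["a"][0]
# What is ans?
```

Trace:
`cache = { ...` → cache = {'y': {'id': 48}, 'a': [22, 7, 5]}
`ans = cache["y"]["id"] + cache["a"][0]` → ans = 70
So ans = 70

Answer: 70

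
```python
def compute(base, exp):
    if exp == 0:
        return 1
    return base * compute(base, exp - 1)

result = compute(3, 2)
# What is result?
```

compute(3, 2) = 3 * 3 = 9

Answer: 9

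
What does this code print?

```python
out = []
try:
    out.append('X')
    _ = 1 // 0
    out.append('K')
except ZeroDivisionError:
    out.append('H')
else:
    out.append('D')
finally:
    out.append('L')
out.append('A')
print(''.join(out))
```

Execution trace: 'X' (try body) → 'H' (except ZeroDivisionError) → 'L' (finally) → 'A' (after the try/except). Output: XHLA

Answer: XHLA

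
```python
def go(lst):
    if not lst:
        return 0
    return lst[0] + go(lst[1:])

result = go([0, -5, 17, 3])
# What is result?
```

0 + (-5) + 17 + 3 + 0 = 15

Answer: 15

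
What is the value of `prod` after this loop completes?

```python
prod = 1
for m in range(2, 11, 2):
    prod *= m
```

Product of even numbers 2 to 10
`prod` takes the values: 1 → 2 → 8 → 48 → 384 → 3840

Answer: 3840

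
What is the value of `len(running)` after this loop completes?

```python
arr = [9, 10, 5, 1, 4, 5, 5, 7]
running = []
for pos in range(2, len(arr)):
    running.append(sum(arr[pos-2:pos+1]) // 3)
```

Number of 3-element averages
`running` takes the values: [] → [8] → [8, 5] → [8, 5, 3] → [8, 5, 3, 3] → [8, 5, 3, 3, 4] → [8, 5, 3, 3, 4, 5]
So `len(running)` = 6

Answer: 6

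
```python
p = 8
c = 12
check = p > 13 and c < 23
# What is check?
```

Trace:
`p = 8` → p = 8
`c = 12` → c = 12
`check = p > 13 and c < 23` → check = False
So check = False

Answer: False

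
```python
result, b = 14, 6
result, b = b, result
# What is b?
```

Trace:
`result, b = 14, 6` → result = 14; b = 6
`result, b = b, result` → result = 6; b = 14
So b = 14

Answer: 14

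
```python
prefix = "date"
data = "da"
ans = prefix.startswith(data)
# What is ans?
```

Trace:
`prefix = "date"` → prefix = 'date'
`data = "da"` → data = 'da'
`ans = prefix.startswith(data)` → ans = True
So ans = True

Answer: True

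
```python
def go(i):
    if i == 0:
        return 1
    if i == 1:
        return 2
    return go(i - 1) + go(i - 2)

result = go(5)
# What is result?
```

Build up from base cases: go(0)=1, go(1)=2, go(2)=3, go(3)=5, go(4)=8, go(5)=13

Answer: 13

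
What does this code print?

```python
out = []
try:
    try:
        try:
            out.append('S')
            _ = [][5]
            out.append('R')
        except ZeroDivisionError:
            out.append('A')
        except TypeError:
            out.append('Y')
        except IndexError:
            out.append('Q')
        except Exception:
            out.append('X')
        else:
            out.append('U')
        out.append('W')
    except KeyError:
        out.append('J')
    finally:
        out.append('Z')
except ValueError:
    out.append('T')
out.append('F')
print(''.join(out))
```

Execution trace: 'S' (inner try body) → 'Q' (inner except IndexError) → 'W' (try body, no exception) → 'Z' (finally) → 'F' (after the try/except). Output: SQWZF

Answer: SQWZF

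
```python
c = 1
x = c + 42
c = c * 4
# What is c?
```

Trace:
`c = 1` → c = 1
`x = c + 42` → x = 43
`c = c * 4` → c = 4
So c = 4

Answer: 4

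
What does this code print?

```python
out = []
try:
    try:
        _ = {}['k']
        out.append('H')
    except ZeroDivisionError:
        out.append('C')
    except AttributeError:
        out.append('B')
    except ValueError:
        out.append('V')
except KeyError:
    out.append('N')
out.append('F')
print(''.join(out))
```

Execution trace: 'N' (outer except KeyError) → 'F' (after the try/except). Output: NF

Answer: NF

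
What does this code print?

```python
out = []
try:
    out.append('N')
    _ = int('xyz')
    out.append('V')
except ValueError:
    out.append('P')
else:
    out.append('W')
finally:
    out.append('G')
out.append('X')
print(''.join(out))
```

Execution trace: 'N' (try body) → 'P' (except ValueError) → 'G' (finally) → 'X' (after the try/except). Output: NPGX

Answer: NPGX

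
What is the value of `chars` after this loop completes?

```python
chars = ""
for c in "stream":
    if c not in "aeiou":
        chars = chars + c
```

Remove vowels from 'stream'
`chars` takes the values: "" → "s" → "st" → "str" → "strm"

Answer: "strm"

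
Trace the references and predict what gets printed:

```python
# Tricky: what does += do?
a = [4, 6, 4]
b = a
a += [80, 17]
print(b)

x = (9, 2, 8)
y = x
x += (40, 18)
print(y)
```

Key concept: += behavior differs for mutable vs immutable.
Step by step:
`a = [4, 6, 4]` → a = [4, 6, 4]
`b = a` → b = [4, 6, 4] (same object as a)
`a += [80, 17]` → a = [4, 6, 4, 80, 17] (same object as b); b = [4, 6, 4, 80, 17] (same object as a)
`print(b)` → prints [4, 6, 4, 80, 17]
`x = (9, 2, 8)` → x = (9, 2, 8)
`y = x` → y = (9, 2, 8)
`x += (40, 18)` → x = (9, 2, 8, 40, 18)
`print(y)` → prints (9, 2, 8)

Answer:
[4, 6, 4, 80, 17]
(9, 2, 8)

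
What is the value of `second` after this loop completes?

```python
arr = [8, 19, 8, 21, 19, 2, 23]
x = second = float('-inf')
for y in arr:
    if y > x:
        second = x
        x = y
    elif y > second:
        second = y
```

Second largest (with repeats) in [8, 19, 8, 21, 19, 2, 23]
`second` takes the values: -inf → 8 → 19 → 21

Answer: 21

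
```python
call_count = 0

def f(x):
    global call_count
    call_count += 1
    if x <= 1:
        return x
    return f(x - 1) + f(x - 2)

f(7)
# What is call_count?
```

Calls(x) = 1 + Calls(x-1) + Calls(x-2); Calls(0)=Calls(1)=1. For x=7 this gives 41.

Answer: 41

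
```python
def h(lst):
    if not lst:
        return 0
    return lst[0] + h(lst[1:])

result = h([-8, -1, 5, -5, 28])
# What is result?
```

(-8) + (-1) + 5 + (-5) + 28 + 0 = 19

Answer: 19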